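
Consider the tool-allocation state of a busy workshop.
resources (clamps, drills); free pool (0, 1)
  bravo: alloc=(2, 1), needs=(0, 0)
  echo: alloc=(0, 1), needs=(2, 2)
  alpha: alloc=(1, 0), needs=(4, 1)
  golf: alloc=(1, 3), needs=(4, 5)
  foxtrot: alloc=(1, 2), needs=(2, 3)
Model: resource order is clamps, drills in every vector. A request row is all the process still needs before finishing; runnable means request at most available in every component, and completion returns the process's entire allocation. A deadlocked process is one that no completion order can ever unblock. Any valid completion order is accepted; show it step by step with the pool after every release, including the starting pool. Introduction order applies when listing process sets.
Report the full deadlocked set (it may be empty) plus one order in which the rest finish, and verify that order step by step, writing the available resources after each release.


Deadlocked: alpha and golf.
Key observation: even finishing bravo, echo, foxtrot leaves just (3, 5) free — too little clamps for any of the remaining processes.
One completion order for the rest: bravo, echo, foxtrot. Check, step by step:
  pool = (0, 1)
  bravo: need (0, 0) fits (0, 1); releases (2, 1), pool now (2, 2)
  echo: need (2, 2) fits (2, 2); releases (0, 1), pool now (2, 3)
  foxtrot: need (2, 3) fits (2, 3); releases (1, 2), pool now (3, 5)
The blocked processes can never fit:
  alpha still needs (4, 1) but only (3, 5) is free — short on clamps
  golf still needs (4, 5) but only (3, 5) is free — short on clamps


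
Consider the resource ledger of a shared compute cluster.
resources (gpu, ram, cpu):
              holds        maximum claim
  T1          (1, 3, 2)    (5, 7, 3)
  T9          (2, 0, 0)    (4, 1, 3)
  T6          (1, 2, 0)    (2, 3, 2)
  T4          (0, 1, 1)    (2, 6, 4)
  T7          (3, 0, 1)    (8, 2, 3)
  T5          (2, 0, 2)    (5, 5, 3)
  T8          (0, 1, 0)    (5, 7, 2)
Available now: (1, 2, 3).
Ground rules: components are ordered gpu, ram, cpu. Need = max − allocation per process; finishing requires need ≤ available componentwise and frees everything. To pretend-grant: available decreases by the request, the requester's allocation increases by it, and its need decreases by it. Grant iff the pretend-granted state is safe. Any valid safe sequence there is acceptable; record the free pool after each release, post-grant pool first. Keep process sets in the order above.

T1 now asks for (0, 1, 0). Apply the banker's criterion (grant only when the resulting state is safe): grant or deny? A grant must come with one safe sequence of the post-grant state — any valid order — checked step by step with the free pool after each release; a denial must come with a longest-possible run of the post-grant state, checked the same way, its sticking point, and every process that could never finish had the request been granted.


GRANT. The post-grant state is safe; one safe sequence: T6, T9, T1, T4, T5, T7, T8.
Key observation: granting shrinks the pool to (1, 1, 3), yet T6 still fits and the chain goes through.
Check on the post-grant state, step by step:
  pool = (1, 1, 3)
  run T6 (needs (1, 1, 2), free (1, 1, 3)); after release of (1, 2, 0) the pool is (2, 3, 3)
  run T9 (needs (2, 1, 3), free (2, 3, 3)); after release of (2, 0, 0) the pool is (4, 3, 3)
  run T1 (needs (4, 3, 1), free (4, 3, 3)); after release of (1, 4, 2) the pool is (5, 7, 5)
  run T4 (needs (2, 5, 3), free (5, 7, 5)); after release of (0, 1, 1) the pool is (5, 8, 6)
  run T5 (needs (3, 5, 1), free (5, 8, 6)); after release of (2, 0, 2) the pool is (7, 8, 8)
  run T7 (needs (5, 2, 2), free (7, 8, 8)); after release of (3, 0, 1) the pool is (10, 8, 9)
  run T8 (needs (5, 6, 2), free (10, 8, 9)); after release of (0, 1, 0) the pool is (10, 9, 9)


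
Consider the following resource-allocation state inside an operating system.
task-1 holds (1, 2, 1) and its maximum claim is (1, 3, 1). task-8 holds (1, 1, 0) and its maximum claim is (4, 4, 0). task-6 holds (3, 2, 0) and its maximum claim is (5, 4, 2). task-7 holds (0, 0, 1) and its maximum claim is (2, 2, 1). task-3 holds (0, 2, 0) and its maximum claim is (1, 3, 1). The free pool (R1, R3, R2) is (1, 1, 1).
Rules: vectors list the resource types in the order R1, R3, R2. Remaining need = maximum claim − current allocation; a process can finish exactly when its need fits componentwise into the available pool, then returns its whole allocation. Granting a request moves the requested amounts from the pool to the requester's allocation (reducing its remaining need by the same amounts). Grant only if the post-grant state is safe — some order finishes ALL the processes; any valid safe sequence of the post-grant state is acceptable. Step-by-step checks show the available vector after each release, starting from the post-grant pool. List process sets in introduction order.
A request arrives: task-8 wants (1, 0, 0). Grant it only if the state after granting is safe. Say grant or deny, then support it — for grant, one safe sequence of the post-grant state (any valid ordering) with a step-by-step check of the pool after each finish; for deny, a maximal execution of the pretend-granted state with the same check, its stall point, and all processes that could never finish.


DENY: after the grant no complete ordering would exist.
Key observation: once task-1, task-3 finish, the pool peaks at (1, 5, 2) — and every remaining process still needs more R1 than that.
On the post-grant state, task-1, task-3 is a maximal run — nothing extends it. Verifying each step:
  pool = (0, 1, 1)
  run task-1 (needs (0, 1, 0), free (0, 1, 1)); after release of (1, 2, 1) the pool is (1, 3, 2)
  run task-3 (needs (1, 1, 1), free (1, 3, 2)); after release of (0, 2, 0) the pool is (1, 5, 2)
  task-8 cannot run: need (2, 3, 0) vs free (1, 5, 2) (insufficient R1)
  task-6 cannot run: need (2, 2, 2) vs free (1, 5, 2) (insufficient R1)
  task-7 cannot run: need (2, 2, 0) vs free (1, 5, 2) (insufficient R1)
Processes that could never finish after the grant: task-8, task-6 and task-7.


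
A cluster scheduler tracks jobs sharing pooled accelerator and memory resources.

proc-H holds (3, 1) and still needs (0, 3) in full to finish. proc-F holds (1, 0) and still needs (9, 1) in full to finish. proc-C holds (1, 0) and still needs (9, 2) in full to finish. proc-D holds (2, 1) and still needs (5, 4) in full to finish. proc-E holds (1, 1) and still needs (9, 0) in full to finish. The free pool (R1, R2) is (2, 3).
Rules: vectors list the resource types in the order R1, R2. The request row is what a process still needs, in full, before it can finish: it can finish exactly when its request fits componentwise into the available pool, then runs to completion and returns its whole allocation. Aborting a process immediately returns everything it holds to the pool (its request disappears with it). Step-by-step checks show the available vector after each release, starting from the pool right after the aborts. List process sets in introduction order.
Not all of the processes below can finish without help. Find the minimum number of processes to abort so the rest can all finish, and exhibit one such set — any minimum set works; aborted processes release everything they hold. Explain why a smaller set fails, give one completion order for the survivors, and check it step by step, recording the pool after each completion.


Minimum abort set: proc-C and proc-E.
Key observation: before aborting proc-C and proc-E, proc-F was permanently blocked — no order could ever run it; afterwards it completes at step 3.
Minimality, checking each single-abort alternative: proc-H alone leaves proc-F blocked (short on R1); proc-F alone leaves proc-C blocked (short on R1); proc-C alone leaves proc-F blocked (short on R1); proc-D alone leaves proc-F blocked (short on R1); proc-E alone leaves proc-F blocked (short on R1).
One survivor order: proc-H, proc-D, proc-F. Walking it through (post-abort pool first):
  pool = (4, 4)
  run proc-H (needs (0, 3), free (4, 4)); after release of (3, 1) the pool is (7, 5)
  run proc-D (needs (5, 4), free (7, 5)); after release of (2, 1) the pool is (9, 6)
  run proc-F (needs (9, 1), free (9, 6)); after release of (1, 0) the pool is (10, 6)


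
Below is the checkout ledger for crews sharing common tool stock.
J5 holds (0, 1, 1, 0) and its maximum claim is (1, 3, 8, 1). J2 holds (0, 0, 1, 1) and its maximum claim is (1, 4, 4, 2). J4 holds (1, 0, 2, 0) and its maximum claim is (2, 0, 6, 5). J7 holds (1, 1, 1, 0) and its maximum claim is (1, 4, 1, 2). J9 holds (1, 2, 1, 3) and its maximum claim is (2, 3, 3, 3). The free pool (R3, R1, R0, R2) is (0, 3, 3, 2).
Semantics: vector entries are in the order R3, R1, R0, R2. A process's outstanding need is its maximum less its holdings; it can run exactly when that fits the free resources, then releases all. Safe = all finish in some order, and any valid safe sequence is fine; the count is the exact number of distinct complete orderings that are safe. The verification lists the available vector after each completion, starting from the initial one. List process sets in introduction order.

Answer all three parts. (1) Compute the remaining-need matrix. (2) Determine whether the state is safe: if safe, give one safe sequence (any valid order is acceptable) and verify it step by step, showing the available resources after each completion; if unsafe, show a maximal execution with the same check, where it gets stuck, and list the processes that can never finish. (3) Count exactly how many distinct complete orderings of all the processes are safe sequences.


(1) Outstanding need per process (order R3, R1, R0, R2):
  J5: (1, 2, 7, 1)
  J2: (1, 4, 3, 1)
  J4: (1, 0, 4, 5)
  J7: (0, 3, 0, 2)
  J9: (1, 1, 2, 0)
(2) SAFE — a valid safe sequence is J7, J9, J4, J2, J5.
Key observation: the first exact fit in this order is J7 — it needs (0, 3, 0, 2) with (0, 3, 3, 2) free, meeting a requested resource to the last unit.
Verifying each step:
  pool = (0, 3, 3, 2)
  J7 needs (0, 3, 0, 2) <= (0, 3, 3, 2) -> finishes; pool += (1, 1, 1, 0) = (1, 4, 4, 2)
  J9 needs (1, 1, 2, 0) <= (1, 4, 4, 2) -> finishes; pool += (1, 2, 1, 3) = (2, 6, 5, 5)
  J4 needs (1, 0, 4, 5) <= (2, 6, 5, 5) -> finishes; pool += (1, 0, 2, 0) = (3, 6, 7, 5)
  J2 needs (1, 4, 3, 1) <= (3, 6, 7, 5) -> finishes; pool += (0, 0, 1, 1) = (3, 6, 8, 6)
  J5 needs (1, 2, 7, 1) <= (3, 6, 8, 6) -> finishes; pool += (0, 1, 1, 0) = (3, 7, 9, 6)
(3) The exact count: 4 of the possible complete orderings are safe sequences.


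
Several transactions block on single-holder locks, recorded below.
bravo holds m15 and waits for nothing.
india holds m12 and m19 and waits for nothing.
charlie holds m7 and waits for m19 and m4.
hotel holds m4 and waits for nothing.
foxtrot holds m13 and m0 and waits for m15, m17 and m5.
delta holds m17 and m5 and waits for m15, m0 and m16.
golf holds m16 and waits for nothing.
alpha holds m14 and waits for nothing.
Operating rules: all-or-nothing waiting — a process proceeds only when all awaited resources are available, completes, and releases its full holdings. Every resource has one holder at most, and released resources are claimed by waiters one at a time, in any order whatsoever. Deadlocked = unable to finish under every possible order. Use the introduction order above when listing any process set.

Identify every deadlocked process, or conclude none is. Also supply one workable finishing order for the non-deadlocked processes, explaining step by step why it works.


The deadlocked set is foxtrot and delta.
Key observation: the knot is the closed ring of waits foxtrot -> delta -> foxtrot; no other process is dragged down with it.
A valid finishing order for the others: india, hotel, bravo, golf, charlie, alpha.
Step-by-step check:
  india: no waits; runs immediately, freeing m12 and m19
  hotel: no waits; runs immediately, freeing m4
  bravo: no waits; runs immediately, freeing m15
  golf: no waits; runs immediately, freeing m16
  run charlie (all its waits — m19 and m4 — are resolved); releases m7
  alpha: no waits; runs immediately, freeing m14


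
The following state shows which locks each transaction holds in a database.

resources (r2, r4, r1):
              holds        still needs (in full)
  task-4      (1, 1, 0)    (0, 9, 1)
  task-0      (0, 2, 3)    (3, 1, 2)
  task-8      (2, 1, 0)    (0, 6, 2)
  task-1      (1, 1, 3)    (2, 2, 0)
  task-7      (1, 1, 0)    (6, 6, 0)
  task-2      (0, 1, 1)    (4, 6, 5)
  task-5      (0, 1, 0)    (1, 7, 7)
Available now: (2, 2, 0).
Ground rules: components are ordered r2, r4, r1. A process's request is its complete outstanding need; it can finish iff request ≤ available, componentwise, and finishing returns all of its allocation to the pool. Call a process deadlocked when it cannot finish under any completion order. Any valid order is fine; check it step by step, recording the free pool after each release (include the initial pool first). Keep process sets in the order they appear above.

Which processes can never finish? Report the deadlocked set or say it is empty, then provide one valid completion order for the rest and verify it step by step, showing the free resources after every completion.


The deadlocked set is task-4, task-8, task-7, task-2 and task-5.
Key observation: the wall is r4: completing task-1, task-0 brings the pool only to (3, 5, 6), and all the rest need more.
One completion order for the rest: task-1, task-0. Verifying each step:
  pool = (2, 2, 0)
  run task-1 (needs (2, 2, 0), free (2, 2, 0)); after release of (1, 1, 3) the pool is (3, 3, 3)
  run task-0 (needs (3, 1, 2), free (3, 3, 3)); after release of (0, 2, 3) the pool is (3, 5, 6)
The stuck group stays short no matter what:
  blocked: task-4 wants (0, 9, 1), pool (3, 5, 6) — not enough r4
  blocked: task-8 wants (0, 6, 2), pool (3, 5, 6) — not enough r4
  blocked: task-7 wants (6, 6, 0), pool (3, 5, 6) — not enough r2 and r4
  blocked: task-2 wants (4, 6, 5), pool (3, 5, 6) — not enough r2 and r4
  blocked: task-5 wants (1, 7, 7), pool (3, 5, 6) — not enough r4 and r1


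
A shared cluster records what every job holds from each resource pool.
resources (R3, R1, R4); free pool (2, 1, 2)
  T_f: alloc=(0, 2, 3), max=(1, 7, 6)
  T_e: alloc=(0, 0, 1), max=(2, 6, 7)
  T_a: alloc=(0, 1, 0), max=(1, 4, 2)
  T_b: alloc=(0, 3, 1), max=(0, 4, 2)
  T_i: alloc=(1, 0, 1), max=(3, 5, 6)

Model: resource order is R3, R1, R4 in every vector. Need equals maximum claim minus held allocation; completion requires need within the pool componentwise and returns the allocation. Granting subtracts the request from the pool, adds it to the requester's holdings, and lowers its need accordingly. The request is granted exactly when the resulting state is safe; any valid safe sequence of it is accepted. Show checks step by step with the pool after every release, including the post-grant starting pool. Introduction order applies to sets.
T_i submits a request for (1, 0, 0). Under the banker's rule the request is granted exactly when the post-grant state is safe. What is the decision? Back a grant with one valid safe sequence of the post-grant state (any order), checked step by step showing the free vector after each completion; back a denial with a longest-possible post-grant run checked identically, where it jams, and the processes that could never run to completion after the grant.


GRANT — the state after the grant stays safe, e.g. via T_b, T_a, T_f, T_i, T_e.
Key observation: after the grant the pool drops to (1, 1, 2), which still lets T_b finish first and unwind the rest.
Step-by-step check of the post-grant state:
  pool = (1, 1, 2)
  T_b needs (0, 1, 1) <= (1, 1, 2) -> finishes; pool += (0, 3, 1) = (1, 4, 3)
  T_a needs (1, 3, 2) <= (1, 4, 3) -> finishes; pool += (0, 1, 0) = (1, 5, 3)
  T_f needs (1, 5, 3) <= (1, 5, 3) -> finishes; pool += (0, 2, 3) = (1, 7, 6)
  T_i needs (1, 5, 5) <= (1, 7, 6) -> finishes; pool += (2, 0, 1) = (3, 7, 7)
  T_e needs (2, 6, 6) <= (3, 7, 7) -> finishes; pool += (0, 0, 1) = (3, 7, 8)


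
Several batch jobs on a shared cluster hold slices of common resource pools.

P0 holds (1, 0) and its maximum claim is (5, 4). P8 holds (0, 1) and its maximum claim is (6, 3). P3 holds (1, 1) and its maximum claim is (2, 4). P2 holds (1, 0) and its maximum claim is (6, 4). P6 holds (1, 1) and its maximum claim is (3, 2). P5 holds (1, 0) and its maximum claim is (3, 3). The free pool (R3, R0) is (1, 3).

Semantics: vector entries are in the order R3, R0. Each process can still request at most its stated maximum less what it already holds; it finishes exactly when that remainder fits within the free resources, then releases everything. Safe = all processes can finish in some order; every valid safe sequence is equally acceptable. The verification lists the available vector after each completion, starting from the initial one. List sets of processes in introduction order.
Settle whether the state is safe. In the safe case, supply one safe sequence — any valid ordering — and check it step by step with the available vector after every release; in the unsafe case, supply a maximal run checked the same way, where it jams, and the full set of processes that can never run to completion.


SAFE — a valid safe sequence is P3, P5, P6, P0, P2, P8.
Key observation: the order's first zero-slack moment is P3 ((1, 3) needed, (1, 3) free — a requested resource with nothing to spare).
Check, step by step:
  pool = (1, 3)
  P3 needs (1, 3) <= (1, 3) -> finishes; pool += (1, 1) = (2, 4)
  P5 needs (2, 3) <= (2, 4) -> finishes; pool += (1, 0) = (3, 4)
  P6 needs (2, 1) <= (3, 4) -> finishes; pool += (1, 1) = (4, 5)
  P0 needs (4, 4) <= (4, 5) -> finishes; pool += (1, 0) = (5, 5)
  P2 needs (5, 4) <= (5, 5) -> finishes; pool += (1, 0) = (6, 5)
  P8 needs (6, 2) <= (6, 5) -> finishes; pool += (0, 1) = (6, 6)


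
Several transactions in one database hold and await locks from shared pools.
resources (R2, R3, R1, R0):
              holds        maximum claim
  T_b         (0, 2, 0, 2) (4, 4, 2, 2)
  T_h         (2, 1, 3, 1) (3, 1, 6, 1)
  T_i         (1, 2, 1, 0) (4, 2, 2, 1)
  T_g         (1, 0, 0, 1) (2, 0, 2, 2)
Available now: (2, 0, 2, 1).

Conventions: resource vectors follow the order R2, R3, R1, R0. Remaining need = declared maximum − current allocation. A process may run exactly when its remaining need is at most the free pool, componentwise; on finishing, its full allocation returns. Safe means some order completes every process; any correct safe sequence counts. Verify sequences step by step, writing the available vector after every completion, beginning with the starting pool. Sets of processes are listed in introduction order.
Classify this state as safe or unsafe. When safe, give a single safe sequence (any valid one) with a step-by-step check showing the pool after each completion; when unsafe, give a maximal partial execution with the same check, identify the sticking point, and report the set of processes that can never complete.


SAFE. One safe sequence: T_g, T_i, T_b, T_h.
Key observation: the first exact fit in this order is T_g — it needs (1, 0, 2, 1) with (2, 0, 2, 1) free, meeting a requested resource to the last unit.
Step-by-step check:
  pool = (2, 0, 2, 1)
  T_g: need (1, 0, 2, 1) fits (2, 0, 2, 1); releases (1, 0, 0, 1), pool now (3, 0, 2, 2)
  T_i: need (3, 0, 1, 1) fits (3, 0, 2, 2); releases (1, 2, 1, 0), pool now (4, 2, 3, 2)
  T_b: need (4, 2, 2, 0) fits (4, 2, 3, 2); releases (0, 2, 0, 2), pool now (4, 4, 3, 4)
  T_h: need (1, 0, 3, 0) fits (4, 4, 3, 4); releases (2, 1, 3, 1), pool now (6, 5, 6, 5)


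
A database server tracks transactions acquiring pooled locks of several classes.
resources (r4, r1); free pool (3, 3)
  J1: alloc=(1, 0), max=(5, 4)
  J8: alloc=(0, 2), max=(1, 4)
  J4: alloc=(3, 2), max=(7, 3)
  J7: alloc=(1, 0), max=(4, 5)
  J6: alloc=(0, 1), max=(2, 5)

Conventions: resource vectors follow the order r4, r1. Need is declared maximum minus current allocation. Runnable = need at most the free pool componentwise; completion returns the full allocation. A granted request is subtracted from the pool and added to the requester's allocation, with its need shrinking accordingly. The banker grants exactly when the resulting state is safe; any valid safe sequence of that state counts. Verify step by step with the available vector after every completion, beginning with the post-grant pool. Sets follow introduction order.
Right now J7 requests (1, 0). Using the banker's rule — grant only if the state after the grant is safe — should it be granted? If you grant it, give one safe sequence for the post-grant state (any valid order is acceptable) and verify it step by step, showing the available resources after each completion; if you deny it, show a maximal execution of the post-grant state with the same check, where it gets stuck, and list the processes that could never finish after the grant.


GRANT — the state after the grant stays safe, e.g. via J8, J6, J7, J1, J4.
Key observation: the grant leaves (2, 3) free — enough for J8, whose release restarts the cascade.
Verifying the post-grant state step by step:
  pool = (2, 3)
  J8 needs (1, 2) <= (2, 3) -> finishes; pool += (0, 2) = (2, 5)
  J6 needs (2, 4) <= (2, 5) -> finishes; pool += (0, 1) = (2, 6)
  J7 needs (2, 5) <= (2, 6) -> finishes; pool += (2, 0) = (4, 6)
  J1 needs (4, 4) <= (4, 6) -> finishes; pool += (1, 0) = (5, 6)
  J4 needs (4, 1) <= (5, 6) -> finishes; pool += (3, 2) = (8, 8)


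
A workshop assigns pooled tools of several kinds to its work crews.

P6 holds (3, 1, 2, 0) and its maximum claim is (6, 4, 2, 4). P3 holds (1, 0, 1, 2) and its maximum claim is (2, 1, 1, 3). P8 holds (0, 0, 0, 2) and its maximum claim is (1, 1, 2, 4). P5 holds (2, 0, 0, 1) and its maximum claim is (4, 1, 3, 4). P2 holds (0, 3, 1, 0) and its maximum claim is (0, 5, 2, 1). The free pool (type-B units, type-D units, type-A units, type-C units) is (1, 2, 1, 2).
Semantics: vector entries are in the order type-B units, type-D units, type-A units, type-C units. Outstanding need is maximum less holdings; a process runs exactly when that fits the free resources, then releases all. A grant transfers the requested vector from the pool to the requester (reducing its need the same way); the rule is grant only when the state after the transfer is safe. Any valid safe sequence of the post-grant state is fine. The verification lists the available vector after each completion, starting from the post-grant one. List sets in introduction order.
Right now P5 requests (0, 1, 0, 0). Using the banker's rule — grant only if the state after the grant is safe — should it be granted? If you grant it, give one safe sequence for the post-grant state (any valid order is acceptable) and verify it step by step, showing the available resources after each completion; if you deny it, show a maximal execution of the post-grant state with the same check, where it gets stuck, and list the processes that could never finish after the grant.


DENY — the pretend-granted state is unsafe.
Key observation: after P3, P8 the pool peaks at (2, 1, 2, 6), and each blocked process is short somewhere: P6 on type-B units, type-D units; P5 on type-A units; P2 on type-D units.
On the post-grant state, P3, P8 is a maximal run — nothing extends it. Verifying each step:
  pool = (1, 1, 1, 2)
  run P3 (needs (1, 1, 0, 1), free (1, 1, 1, 2)); after release of (1, 0, 1, 2) the pool is (2, 1, 2, 4)
  run P8 (needs (1, 1, 2, 2), free (2, 1, 2, 4)); after release of (0, 0, 0, 2) the pool is (2, 1, 2, 6)
  blocked: P6 wants (3, 3, 0, 4), pool (2, 1, 2, 6) — not enough type-B units and type-D units
  blocked: P5 wants (2, 0, 3, 3), pool (2, 1, 2, 6) — not enough type-A units
  blocked: P2 wants (0, 2, 1, 1), pool (2, 1, 2, 6) — not enough type-D units
Had the request been granted, P6, P5 and P2 could never finish.


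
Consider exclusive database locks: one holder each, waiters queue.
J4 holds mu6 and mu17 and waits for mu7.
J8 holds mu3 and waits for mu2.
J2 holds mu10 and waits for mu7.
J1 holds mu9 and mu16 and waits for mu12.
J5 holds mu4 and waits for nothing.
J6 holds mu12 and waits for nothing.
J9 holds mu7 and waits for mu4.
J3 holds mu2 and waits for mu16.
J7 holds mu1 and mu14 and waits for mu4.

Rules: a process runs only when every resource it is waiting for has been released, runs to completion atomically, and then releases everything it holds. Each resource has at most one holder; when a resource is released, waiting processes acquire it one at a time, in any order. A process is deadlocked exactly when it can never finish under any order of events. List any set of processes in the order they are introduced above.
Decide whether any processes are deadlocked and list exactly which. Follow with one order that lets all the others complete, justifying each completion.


The deadlocked set is empty.
Key observation: although several processes wait, no cycle exists — each chain bottoms out at a free runner.
The rest can finish in the order J6, J5, J7, J1, J3, J9, J2, J4, J8.
Check, step by step:
  run J6 (it waits on nothing); releases mu12
  run J5 (it waits on nothing); releases mu4
  run J7 (all its waits — mu4 — are resolved); releases mu1 and mu14
  run J1 (all its waits — mu12 — are resolved); releases mu9 and mu16
  run J3 (all its waits — mu16 — are resolved); releases mu2
  run J9 (all its waits — mu4 — are resolved); releases mu7
  run J2 (all its waits — mu7 — are resolved); releases mu10
  run J4 (all its waits — mu7 — are resolved); releases mu6 and mu17
  run J8 (all its waits — mu2 — are resolved); releases mu3


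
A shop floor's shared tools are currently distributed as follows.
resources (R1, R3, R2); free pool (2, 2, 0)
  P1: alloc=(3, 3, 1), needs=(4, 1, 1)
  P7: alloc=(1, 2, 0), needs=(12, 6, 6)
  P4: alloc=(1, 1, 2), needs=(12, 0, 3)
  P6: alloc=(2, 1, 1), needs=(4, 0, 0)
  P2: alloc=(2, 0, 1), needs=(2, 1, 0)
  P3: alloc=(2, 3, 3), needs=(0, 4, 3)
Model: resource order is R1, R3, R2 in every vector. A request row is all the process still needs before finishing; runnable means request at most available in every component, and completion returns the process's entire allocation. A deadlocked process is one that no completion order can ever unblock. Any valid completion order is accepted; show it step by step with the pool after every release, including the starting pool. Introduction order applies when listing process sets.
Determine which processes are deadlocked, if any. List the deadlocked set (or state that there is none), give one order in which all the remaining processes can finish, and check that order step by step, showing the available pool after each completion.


Deadlocked set: P7 and P4.
Key observation: after P2, P1, P6, P3 complete, (11, 9, 6) is the best the pool ever gets, yet each leftover process wants more R1.
The rest can finish in the order P2, P1, P6, P3. Verifying each step:
  pool = (2, 2, 0)
  P2: need (2, 1, 0) fits (2, 2, 0); releases (2, 0, 1), pool now (4, 2, 1)
  P1: need (4, 1, 1) fits (4, 2, 1); releases (3, 3, 1), pool now (7, 5, 2)
  P6: need (4, 0, 0) fits (7, 5, 2); releases (2, 1, 1), pool now (9, 6, 3)
  P3: need (0, 4, 3) fits (9, 6, 3); releases (2, 3, 3), pool now (11, 9, 6)
None of the blocked processes ever fits:
  P7 cannot run: need (12, 6, 6) vs free (11, 9, 6) (insufficient R1)
  P4 cannot run: need (12, 0, 3) vs free (11, 9, 6) (insufficient R1)


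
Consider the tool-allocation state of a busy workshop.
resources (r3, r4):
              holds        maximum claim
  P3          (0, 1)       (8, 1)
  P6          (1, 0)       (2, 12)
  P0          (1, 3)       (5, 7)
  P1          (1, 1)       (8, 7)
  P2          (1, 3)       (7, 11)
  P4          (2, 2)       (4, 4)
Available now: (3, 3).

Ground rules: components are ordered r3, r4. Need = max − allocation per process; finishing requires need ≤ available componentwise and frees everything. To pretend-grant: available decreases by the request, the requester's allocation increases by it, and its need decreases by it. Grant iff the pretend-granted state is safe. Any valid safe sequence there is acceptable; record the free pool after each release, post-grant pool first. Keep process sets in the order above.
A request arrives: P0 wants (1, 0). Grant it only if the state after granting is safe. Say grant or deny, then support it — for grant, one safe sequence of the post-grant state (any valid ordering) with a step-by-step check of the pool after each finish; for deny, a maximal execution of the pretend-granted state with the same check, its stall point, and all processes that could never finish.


GRANT. The post-grant state is safe; one safe sequence: P4, P0, P2, P1, P3, P6.
Key observation: even at the reduced pool (2, 3), P4 fits immediately, so safety survives the grant.
Check on the post-grant state, step by step:
  pool = (2, 3)
  P4: need (2, 2) fits (2, 3); releases (2, 2), pool now (4, 5)
  P0: need (3, 4) fits (4, 5); releases (2, 3), pool now (6, 8)
  P2: need (6, 8) fits (6, 8); releases (1, 3), pool now (7, 11)
  P1: need (7, 6) fits (7, 11); releases (1, 1), pool now (8, 12)
  P3: need (8, 0) fits (8, 12); releases (0, 1), pool now (8, 13)
  P6: need (1, 12) fits (8, 13); releases (1, 0), pool now (9, 13)


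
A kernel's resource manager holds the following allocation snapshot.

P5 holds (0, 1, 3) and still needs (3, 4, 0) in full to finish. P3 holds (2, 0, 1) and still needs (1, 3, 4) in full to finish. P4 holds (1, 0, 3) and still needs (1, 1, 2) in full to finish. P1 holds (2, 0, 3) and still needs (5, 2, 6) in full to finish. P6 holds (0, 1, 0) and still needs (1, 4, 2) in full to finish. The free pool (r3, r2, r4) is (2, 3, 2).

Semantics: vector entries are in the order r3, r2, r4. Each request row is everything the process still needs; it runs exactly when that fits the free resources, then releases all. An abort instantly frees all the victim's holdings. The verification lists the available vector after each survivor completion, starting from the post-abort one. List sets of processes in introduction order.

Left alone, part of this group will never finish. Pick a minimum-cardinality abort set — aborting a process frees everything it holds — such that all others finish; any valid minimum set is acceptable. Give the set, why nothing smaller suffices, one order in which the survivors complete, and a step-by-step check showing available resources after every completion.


Minimum abort set: P5.
Key observation: aborting P5 returns (0, 1, 3), and P6 — hopeless before — runs at step 3 with the returned capacity in the pool.
Why nothing smaller works: aborting no one leaves the state deadlocked as given.
One survivor order: P3, P4, P6, P1. Verifying each step (post-abort pool first):
  pool = (2, 4, 5)
  run P3 (needs (1, 3, 4), free (2, 4, 5)); after release of (2, 0, 1) the pool is (4, 4, 6)
  run P4 (needs (1, 1, 2), free (4, 4, 6)); after release of (1, 0, 3) the pool is (5, 4, 9)
  run P6 (needs (1, 4, 2), free (5, 4, 9)); after release of (0, 1, 0) the pool is (5, 5, 9)
  run P1 (needs (5, 2, 6), free (5, 5, 9)); after release of (2, 0, 3) the pool is (7, 5, 12)


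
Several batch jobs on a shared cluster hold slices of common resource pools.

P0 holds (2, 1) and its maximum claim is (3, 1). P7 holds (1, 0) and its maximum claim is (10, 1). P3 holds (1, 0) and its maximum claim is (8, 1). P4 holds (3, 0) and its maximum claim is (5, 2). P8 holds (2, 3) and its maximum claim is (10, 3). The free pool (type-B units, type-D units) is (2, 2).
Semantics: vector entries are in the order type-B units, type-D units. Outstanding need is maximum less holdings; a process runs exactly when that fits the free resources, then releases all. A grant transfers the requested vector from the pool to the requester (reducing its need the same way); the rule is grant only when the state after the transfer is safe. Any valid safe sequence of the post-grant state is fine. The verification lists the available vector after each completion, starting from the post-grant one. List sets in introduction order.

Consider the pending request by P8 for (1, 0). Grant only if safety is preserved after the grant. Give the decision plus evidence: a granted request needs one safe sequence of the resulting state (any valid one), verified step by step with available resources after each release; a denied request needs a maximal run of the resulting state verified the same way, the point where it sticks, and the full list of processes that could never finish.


DENY: after the grant no complete ordering would exist.
Key observation: type-B units is the bottleneck — with P0, P4 done the pool holds (6, 3), short of every remaining need.
On the post-grant state, P0, P4 is a maximal run — nothing extends it. Verifying each step:
  pool = (1, 2)
  P0: need (1, 0) fits (1, 2); releases (2, 1), pool now (3, 3)
  P4: need (2, 2) fits (3, 3); releases (3, 0), pool now (6, 3)
  blocked: P7 wants (9, 1), pool (6, 3) — not enough type-B units
  blocked: P3 wants (7, 1), pool (6, 3) — not enough type-B units
  blocked: P8 wants (7, 0), pool (6, 3) — not enough type-B units
Post-grant, the permanently blocked set is P7, P3 and P8.


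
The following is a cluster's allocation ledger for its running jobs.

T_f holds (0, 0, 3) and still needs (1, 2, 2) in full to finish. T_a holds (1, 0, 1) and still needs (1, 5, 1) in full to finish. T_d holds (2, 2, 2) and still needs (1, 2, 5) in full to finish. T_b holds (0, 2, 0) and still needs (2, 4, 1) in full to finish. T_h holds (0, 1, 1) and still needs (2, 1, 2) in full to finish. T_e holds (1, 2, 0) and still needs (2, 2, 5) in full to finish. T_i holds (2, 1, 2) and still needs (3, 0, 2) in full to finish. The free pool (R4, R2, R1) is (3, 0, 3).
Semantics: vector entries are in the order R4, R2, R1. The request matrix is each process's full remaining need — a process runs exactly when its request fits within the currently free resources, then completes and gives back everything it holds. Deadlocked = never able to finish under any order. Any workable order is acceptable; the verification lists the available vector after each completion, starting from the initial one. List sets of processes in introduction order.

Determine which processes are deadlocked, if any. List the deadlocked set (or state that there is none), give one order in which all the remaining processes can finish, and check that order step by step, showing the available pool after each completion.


The deadlocked set is empty.
Key observation: starting with T_i, each completion frees enough for the next — no one is permanently blocked.
The rest can finish in the order T_i, T_h, T_f, T_d, T_b, T_a, T_e. Verifying each step:
  pool = (3, 0, 3)
  T_i: need (3, 0, 2) fits (3, 0, 3); releases (2, 1, 2), pool now (5, 1, 5)
  T_h: need (2, 1, 2) fits (5, 1, 5); releases (0, 1, 1), pool now (5, 2, 6)
  T_f: need (1, 2, 2) fits (5, 2, 6); releases (0, 0, 3), pool now (5, 2, 9)
  T_d: need (1, 2, 5) fits (5, 2, 9); releases (2, 2, 2), pool now (7, 4, 11)
  T_b: need (2, 4, 1) fits (7, 4, 11); releases (0, 2, 0), pool now (7, 6, 11)
  T_a: need (1, 5, 1) fits (7, 6, 11); releases (1, 0, 1), pool now (8, 6, 12)
  T_e: need (2, 2, 5) fits (8, 6, 12); releases (1, 2, 0), pool now (9, 8, 12)


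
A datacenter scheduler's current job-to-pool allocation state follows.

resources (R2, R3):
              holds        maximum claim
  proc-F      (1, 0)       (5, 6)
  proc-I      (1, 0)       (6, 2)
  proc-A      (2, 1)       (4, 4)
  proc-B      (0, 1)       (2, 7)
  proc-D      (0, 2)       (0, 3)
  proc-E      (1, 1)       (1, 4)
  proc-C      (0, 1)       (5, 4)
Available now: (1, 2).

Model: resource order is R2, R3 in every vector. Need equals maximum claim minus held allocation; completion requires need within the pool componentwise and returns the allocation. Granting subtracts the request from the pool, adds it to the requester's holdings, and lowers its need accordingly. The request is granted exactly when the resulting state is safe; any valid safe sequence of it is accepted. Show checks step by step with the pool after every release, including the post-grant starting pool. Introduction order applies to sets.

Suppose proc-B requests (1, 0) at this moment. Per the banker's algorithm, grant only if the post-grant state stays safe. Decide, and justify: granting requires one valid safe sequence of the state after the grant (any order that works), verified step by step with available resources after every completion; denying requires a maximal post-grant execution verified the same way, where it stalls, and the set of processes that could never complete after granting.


DENY — the pretend-granted state is unsafe.
Key observation: after proc-D, proc-E the pool peaks at (1, 5), and each blocked process is short somewhere: proc-F on R2, R3; proc-I on R2; proc-A on R2; proc-B on R3; proc-C on R2.
Pretend the grant happened; the run proc-D, proc-E goes as far as possible. Walking it through:
  pool = (0, 2)
  run proc-D (needs (0, 1), free (0, 2)); after release of (0, 2) the pool is (0, 4)
  run proc-E (needs (0, 3), free (0, 4)); after release of (1, 1) the pool is (1, 5)
  proc-F still needs (4, 6) but only (1, 5) is free — short on R2 and R3
  proc-I still needs (5, 2) but only (1, 5) is free — short on R2
  proc-A still needs (2, 3) but only (1, 5) is free — short on R2
  proc-B still needs (1, 6) but only (1, 5) is free — short on R3
  proc-C still needs (5, 3) but only (1, 5) is free — short on R2
Post-grant, the permanently blocked set is proc-F, proc-I, proc-A, proc-B and proc-C.


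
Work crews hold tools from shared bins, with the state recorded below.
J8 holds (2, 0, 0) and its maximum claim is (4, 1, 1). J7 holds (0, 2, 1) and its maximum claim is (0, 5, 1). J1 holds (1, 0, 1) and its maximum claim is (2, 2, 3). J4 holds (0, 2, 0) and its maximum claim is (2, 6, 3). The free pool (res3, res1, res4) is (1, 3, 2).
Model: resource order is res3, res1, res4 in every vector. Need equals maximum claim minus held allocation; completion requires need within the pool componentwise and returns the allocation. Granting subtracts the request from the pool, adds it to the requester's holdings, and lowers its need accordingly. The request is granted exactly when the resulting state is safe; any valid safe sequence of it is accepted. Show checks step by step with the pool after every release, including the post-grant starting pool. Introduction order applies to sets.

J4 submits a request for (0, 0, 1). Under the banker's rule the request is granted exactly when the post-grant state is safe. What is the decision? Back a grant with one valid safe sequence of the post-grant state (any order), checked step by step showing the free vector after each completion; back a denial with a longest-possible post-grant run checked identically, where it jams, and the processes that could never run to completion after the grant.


GRANT: granting preserves safety; a valid post-grant sequence is J7, J1, J4, J8.
Key observation: with (1, 3, 1) left after the transfer, J7 can run at once — the state stays safe.
Step-by-step check of the post-grant state:
  pool = (1, 3, 1)
  J7: need (0, 3, 0) fits (1, 3, 1); releases (0, 2, 1), pool now (1, 5, 2)
  J1: need (1, 2, 2) fits (1, 5, 2); releases (1, 0, 1), pool now (2, 5, 3)
  J4: need (2, 4, 2) fits (2, 5, 3); releases (0, 2, 1), pool now (2, 7, 4)
  J8: need (2, 1, 1) fits (2, 7, 4); releases (2, 0, 0), pool now (4, 7, 4)


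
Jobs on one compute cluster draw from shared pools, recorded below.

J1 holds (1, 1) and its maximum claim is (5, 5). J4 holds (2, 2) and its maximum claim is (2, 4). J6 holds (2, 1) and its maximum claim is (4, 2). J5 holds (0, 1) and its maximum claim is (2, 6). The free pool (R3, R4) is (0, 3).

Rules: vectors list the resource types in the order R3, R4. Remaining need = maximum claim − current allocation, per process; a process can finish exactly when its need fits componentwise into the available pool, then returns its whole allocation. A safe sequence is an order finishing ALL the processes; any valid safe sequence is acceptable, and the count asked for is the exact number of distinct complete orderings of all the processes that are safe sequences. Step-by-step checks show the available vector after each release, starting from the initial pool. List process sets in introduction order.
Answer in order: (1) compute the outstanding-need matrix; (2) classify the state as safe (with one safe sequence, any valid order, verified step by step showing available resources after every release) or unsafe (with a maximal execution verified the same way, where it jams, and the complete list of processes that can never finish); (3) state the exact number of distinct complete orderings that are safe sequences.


(1) Outstanding need per process (order R3, R4):
  J1: (4, 4)
  J4: (0, 2)
  J6: (2, 1)
  J5: (2, 5)
(2) SAFE — a valid safe sequence is J4, J6, J1, J5.
Key observation: J6 marks the first exact bind of the order: its need (2, 1) fits the free (2, 5) with zero slack on a requested resource.
Check, step by step:
  pool = (0, 3)
  J4: need (0, 2) fits (0, 3); releases (2, 2), pool now (2, 5)
  J6: need (2, 1) fits (2, 5); releases (2, 1), pool now (4, 6)
  J1: need (4, 4) fits (4, 6); releases (1, 1), pool now (5, 7)
  J5: need (2, 5) fits (5, 7); releases (0, 1), pool now (5, 8)
(3) Exactly 3 of the possible complete orderings are safe sequences.
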